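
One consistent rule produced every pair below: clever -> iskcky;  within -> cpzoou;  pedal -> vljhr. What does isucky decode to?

clover

A repeating key of period 2 is used — shifts +6, +7 over and over.
Reversing it on isucky: i−6=c, s−7=l, u−6=o, c−7=v, k−6=e, y−7=r.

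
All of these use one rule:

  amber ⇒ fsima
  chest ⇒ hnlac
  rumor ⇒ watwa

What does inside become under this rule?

In amber: a→f is +5, m→s is +6, b→i is +7, e→m is +8 — the shift increases by 1 each position. Each letter shifts forward by (position + 5), i.e. 5, 6, 7, … — the shift grows by one for each successive letter.
For inside: i+5=n, n+6=t, s+7=z, i+8=q, d+9=m, e+10=o.

ntzqmo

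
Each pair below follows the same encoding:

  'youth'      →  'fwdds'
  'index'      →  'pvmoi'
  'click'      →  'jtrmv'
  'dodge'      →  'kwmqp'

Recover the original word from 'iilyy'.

In youth: y→f is +7, o→w is +8, u→d is +9, t→d is +10 — the shift increases by 1 each position. Each letter shifts forward by (position + 7), i.e. 7, 8, 9, … — the shift grows by one for each successive letter.
Undoing it on iilyy: i−7=b, i−8=a, l−9=c, y−10=o, y−11=n.

bacon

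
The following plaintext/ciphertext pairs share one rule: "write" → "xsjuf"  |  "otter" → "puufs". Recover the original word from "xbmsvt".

Compare letters: w→x is +1, r→s is +1, i→j is +1 — a constant shift. Each letter is shifted forward by 1 in the alphabet (a Caesar shift of +1).
Undoing it on xbmsvt: x−1=w, b−1=a, m−1=l, s−1=r, v−1=u, t−1=s.

walrus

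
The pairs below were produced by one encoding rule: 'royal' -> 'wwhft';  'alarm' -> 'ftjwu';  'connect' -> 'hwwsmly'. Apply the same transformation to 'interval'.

nvcjzeft

Shifts by position in royal: pos 0: r→w (+5), pos 1: o→w (+8), pos 2: y→h (+9), pos 3: a→f (+5), pos 4: l→t (+8) — repeating every 3. It's a Vigenère-style cipher with numeric key [5,8,9]: position i shifts by key[i mod 3].
On interval: i+5=n, n+8=v, t+9=c, e+5=j, r+8=z, v+9=e, a+5=f, l+8=t.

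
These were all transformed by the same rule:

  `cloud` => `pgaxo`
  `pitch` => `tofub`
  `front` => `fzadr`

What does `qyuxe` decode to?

The output letters match the input read backwards, each shifted +12: cloud reversed is duolc. Two steps: reverse the string, then apply a Caesar shift of +12.
Undoing it on qyuxe: shift back: q−12=e, y−12=m, u−12=i, x−12=l, e−12=s → emils; then reverse → slime.

slime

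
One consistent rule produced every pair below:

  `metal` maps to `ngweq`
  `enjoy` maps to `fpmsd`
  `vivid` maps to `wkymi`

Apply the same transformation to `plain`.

qndms

In metal: m→n is +1, e→g is +2, t→w is +3, a→e is +4 — the shift increases by 1 each position. Each letter shifts forward by (position + 1), i.e. 1, 2, 3, … — the shift grows by one for each successive letter.
For plain: p+1=q, l+2=n, a+3=d, i+4=m, n+5=s.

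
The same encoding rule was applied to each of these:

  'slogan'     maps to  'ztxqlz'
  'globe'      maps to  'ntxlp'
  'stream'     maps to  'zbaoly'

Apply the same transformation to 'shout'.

In slogan: s→z is +7, l→t is +8, o→x is +9, g→q is +10 — the shift increases by 1 each position. Letter i (0-indexed) is shifted by i+7, so successive shifts are 7, 8, 9, ….
On shout: s+7=z, h+8=p, o+9=x, u+10=e, t+11=e.

zpxee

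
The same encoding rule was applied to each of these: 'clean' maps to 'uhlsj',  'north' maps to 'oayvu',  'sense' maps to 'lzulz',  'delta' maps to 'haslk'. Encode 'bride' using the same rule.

lkpyi

The output letters match the input read backwards, each shifted +7: clean reversed is naelc. Two steps: reverse the string, then apply a Caesar shift of +7.
Applying it to bride: reverse → edirb; then shift: e+7=l, d+7=k, i+7=p, r+7=y, b+7=i.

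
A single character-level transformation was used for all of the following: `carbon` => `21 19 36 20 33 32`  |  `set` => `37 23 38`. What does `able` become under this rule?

c is letter #3 and maps to 21: an offset of 18. Each letter is replaced by its alphabet position (a=1..z=26) + 18.
For able: a=1→19, b=2→20, l=12→30, e=5→23.

19 20 30 23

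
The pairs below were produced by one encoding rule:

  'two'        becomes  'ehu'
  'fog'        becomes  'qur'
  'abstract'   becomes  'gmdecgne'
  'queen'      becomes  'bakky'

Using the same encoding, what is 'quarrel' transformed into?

bagcckw

The shift depends on letter class: consonant t→e is +11, but vowel o→u is +6. Two shifts are in play — +6 for a/e/i/o/u, +11 for every other letter.
For quarrel: q(cons)+11=b, u(vowel)+6=a, a(vowel)+6=g, r(cons)+11=c, r(cons)+11=c, e(vowel)+6=k, l(cons)+11=w.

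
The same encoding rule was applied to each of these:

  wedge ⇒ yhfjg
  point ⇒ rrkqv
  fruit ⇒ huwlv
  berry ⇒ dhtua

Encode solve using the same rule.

The shifts repeat in a cycle of length 2: positions 0,1,… shift by +2, +3, then the pattern repeats.
Applying it to solve: s+2=u, o+3=r, l+2=n, v+3=y, e+2=g.

urnyg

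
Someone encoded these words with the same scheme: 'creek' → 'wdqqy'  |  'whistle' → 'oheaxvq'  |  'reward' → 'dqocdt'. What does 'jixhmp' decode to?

python

Each letter's alphabet position (a=0..z=25) is mapped through 23·x+2 mod 26 — an affine cipher.
Reversing it on jixhmp: j(9)→17·(9−2)≡15=p; i(8)→17·(8−2)≡24=y; x(23)→17·(23−2)≡19=t; h(7)→17·(7−2)≡7=h; m(12)→17·(12−2)≡14=o; p(15)→17·(15−2)≡13=n (all mod 26).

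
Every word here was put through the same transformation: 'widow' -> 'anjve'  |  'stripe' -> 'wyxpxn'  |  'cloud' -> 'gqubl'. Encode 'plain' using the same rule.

tqgpv

Letter i (0-indexed) is shifted by i+4, so successive shifts are 4, 5, 6, ….
Applying it to plain: p+4=t, l+5=q, a+6=g, i+7=p, n+8=v.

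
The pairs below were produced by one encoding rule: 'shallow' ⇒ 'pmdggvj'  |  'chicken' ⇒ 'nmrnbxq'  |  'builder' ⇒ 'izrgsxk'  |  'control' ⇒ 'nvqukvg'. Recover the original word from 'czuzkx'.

future

This is an affine cipher: with a=0,…,z=25, each position x becomes (5x+3) mod 26.
Undoing it on czuzkx: c(2)→21·(2−3)≡5=f; z(25)→21·(25−3)≡20=u; u(20)→21·(20−3)≡19=t; z(25)→21·(25−3)≡20=u; k(10)→21·(10−3)≡17=r; x(23)→21·(23−3)≡4=e (all mod 26).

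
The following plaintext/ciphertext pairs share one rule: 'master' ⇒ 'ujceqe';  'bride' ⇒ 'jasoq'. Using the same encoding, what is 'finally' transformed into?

The shift increases by 1 at each position, starting from +8: 8, 9, 10, ….
On finally: f+8=n, i+9=r, n+10=x, a+11=l, l+12=x, l+13=y, y+14=m.

nrxlxym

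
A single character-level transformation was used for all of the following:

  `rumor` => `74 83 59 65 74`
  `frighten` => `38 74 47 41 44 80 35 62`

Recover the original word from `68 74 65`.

The formula is n = 3×(alphabet index, a=1) + 20.
Undoing it on 68 74 65: 68→(68−20)÷3=16=p, 74→(74−20)÷3=18=r, 65→(65−20)÷3=15=o.

pro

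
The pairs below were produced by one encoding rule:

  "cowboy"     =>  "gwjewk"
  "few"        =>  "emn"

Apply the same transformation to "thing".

ovqpb

Read the word backwards and shift each letter +8.
Applying it to thing: reverse → gniht; then shift: g+8=o, n+8=v, i+8=q, h+8=p, t+8=b.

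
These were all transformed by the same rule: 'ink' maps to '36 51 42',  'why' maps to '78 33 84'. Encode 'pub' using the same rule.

57 72 15

i(#9)→36 and n(#14)→51: differences scale by 3, so n = 3·pos + 9. The formula is n = 3×(alphabet index, a=1) + 9.
For pub: p=16→57, u=21→72, b=2→15.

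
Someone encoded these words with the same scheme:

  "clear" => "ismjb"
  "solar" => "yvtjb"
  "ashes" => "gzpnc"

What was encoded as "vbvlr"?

punch

In clear: c→i is +6, l→s is +7, e→m is +8, a→j is +9 — the shift increases by 1 each position. Each letter shifts forward by (position + 6), i.e. 6, 7, 8, … — the shift grows by one for each successive letter.
Reversing it on vbvlr: v−6=p, b−7=u, v−8=n, l−9=c, r−10=h.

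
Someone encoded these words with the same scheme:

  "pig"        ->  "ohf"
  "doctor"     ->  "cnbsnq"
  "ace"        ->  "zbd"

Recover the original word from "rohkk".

Compare letters: p→o is +25, i→h is +25, g→f is +25 — a constant shift. Each letter is shifted forward by 25 in the alphabet (a Caesar shift of +25).
Undoing it on rohkk: r−25=s, o−25=p, h−25=i, k−25=l, k−25=l.

spill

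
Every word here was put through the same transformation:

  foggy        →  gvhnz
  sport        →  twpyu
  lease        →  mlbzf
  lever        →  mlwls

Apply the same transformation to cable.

dhcsf

A repeating key of period 2 is used — shifts +1, +7 over and over.
Applying it to cable: c+1=d, a+7=h, b+1=c, l+7=s, e+1=f.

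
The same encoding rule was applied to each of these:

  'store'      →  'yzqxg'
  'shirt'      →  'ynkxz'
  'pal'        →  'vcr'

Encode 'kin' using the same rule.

The rule splits by letter class: vowels +2, consonants +6.
Applying it to kin: k(cons)+6=q, i(vowel)+2=k, n(cons)+6=t.

qkt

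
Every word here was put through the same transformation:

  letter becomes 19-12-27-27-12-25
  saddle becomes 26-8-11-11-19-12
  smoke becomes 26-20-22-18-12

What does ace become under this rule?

8-10-12

l is letter #12 and maps to 19: an offset of 7. The number is (letter's place in the alphabet, a=1) + 7.
Applying it to ace: a=1→8, c=3→10, e=5→12.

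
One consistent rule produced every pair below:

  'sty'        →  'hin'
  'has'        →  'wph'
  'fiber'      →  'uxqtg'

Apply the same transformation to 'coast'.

rdphi

Compare letters: s→h is +15, t→i is +15, y→n is +15 — a constant shift. It's a constant shift of +15 (ROT15).
Applying it to coast: c+15=r, o+15=d, a+15=p, s+15=h, t+15=i.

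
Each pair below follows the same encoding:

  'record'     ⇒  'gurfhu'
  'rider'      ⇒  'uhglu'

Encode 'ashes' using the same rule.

The output letters match the input read backwards, each shifted +3: record reversed is drocer. Two steps: reverse the string, then apply a Caesar shift of +3.
For ashes: reverse → sehsa; then shift: s+3=v, e+3=h, h+3=k, s+3=v, a+3=d.

vhkvd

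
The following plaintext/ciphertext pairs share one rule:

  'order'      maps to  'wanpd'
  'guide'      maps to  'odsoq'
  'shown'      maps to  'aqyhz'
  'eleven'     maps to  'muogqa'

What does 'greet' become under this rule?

oaopf

In order: o→w is +8, r→a is +9, d→n is +10, e→p is +11 — the shift increases by 1 each position. Letter i (0-indexed) is shifted by i+8, so successive shifts are 8, 9, 10, ….
Applying it to greet: g+8=o, r+9=a, e+10=o, e+11=p, t+12=f.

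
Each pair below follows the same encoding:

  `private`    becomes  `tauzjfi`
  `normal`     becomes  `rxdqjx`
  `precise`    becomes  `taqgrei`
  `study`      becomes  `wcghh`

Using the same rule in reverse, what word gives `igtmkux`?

exhibit

The shifts repeat in a cycle of length 3: positions 0,1,… shift by +4, +9, +12, then the pattern repeats.
Undoing it on igtmkux: i−4=e, g−9=x, t−12=h, m−4=i, k−9=b, u−12=i, x−4=t.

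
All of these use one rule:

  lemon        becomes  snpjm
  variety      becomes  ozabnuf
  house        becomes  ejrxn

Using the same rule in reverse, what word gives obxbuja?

visitor

l(11)→s(18) and e(4)→n(13) fit y≡23x+25 (mod 26); the inverse of 23 mod 26 is 17. Treating letters as 0–25, the rule is x ↦ 23x + 25 (mod 26).
Reversing it on obxbuja: o(14)→17·(14−25)≡21=v; b(1)→17·(1−25)≡8=i; x(23)→17·(23−25)≡18=s; b(1)→17·(1−25)≡8=i; u(20)→17·(20−25)≡19=t; j(9)→17·(9−25)≡14=o; a(0)→17·(0−25)≡17=r (all mod 26).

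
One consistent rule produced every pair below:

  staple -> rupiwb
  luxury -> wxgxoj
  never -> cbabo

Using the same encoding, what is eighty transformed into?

s(18)→r(17) and t(19)→u(20) fit y≡3x+15 (mod 26); the inverse of 3 mod 26 is 9. Each letter's alphabet position (a=0..z=25) is mapped through 3·x+15 mod 26 — an affine cipher.
For eighty: e(4)→3·4+15≡1=b; i(8)→3·8+15≡13=n; g(6)→3·6+15≡7=h; h(7)→3·7+15≡10=k; t(19)→3·19+15≡20=u; y(24)→3·24+15≡9=j (all mod 26).

bnhkuj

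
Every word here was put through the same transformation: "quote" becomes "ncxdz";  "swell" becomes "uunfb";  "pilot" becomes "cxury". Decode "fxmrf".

The word is reversed, then every letter is shifted forward by 9.
Undoing it on fxmrf: shift back: f−9=w, x−9=o, m−9=d, r−9=i, f−9=w → wodiw; then reverse → widow.

widow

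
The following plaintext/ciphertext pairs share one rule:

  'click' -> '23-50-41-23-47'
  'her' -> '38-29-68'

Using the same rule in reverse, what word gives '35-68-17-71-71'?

grass

c(#3)→23 and l(#12)→50: differences scale by 3, so n = 3·pos + 14. With a=1..z=26, the number is 3·pos + 14.
Decoding 35-68-17-71-71: 35→(35−14)÷3=7=g, 68→(68−14)÷3=18=r, 17→(17−14)÷3=1=a, 71→(71−14)÷3=19=s, 71→(71−14)÷3=19=s.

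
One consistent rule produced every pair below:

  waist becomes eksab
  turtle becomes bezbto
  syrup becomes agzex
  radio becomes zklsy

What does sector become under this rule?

aokbyz

Vowels shift forward by 10 and consonants shift forward by 8.
Applying it to sector: s(cons)+8=a, e(vowel)+10=o, c(cons)+8=k, t(cons)+8=b, o(vowel)+10=y, r(cons)+8=z.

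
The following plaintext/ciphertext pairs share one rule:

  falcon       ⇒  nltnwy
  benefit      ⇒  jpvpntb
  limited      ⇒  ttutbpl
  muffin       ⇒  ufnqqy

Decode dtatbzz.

Shifts by position in falcon: pos 0: f→n (+8), pos 1: a→l (+11), pos 2: l→t (+8), pos 3: c→n (+11) — repeating every 2. It's a Vigenère-style cipher with numeric key [8,11]: position i shifts by key[i mod 2].
Decoding dtatbzz: d−8=v, t−11=i, a−8=s, t−11=i, b−8=t, z−11=o, z−8=r.

visitor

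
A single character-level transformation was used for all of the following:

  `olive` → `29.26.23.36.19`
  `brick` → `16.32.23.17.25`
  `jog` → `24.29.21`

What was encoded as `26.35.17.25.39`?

o is letter #15 and maps to 29: an offset of 14. Letters become their 1-based position plus 14 (so a→15, b→16, …).
Decoding 26.35.17.25.39: 26→(26−14)÷1=12=l, 35→(35−14)÷1=21=u, 17→(17−14)÷1=3=c, 25→(25−14)÷1=11=k, 39→(39−14)÷1=25=y.

lucky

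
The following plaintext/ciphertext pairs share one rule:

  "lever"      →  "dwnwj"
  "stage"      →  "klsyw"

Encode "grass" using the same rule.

Compare letters: l→d is +18, e→w is +18, v→n is +18 — a constant shift. Each letter is shifted forward by 18 in the alphabet (a Caesar shift of +18).
On grass: g+18=y, r+18=j, a+18=s, s+18=k, s+18=k.

yjskk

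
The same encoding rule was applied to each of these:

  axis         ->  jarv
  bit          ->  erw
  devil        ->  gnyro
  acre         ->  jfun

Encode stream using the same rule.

The shift depends on letter class: consonant x→a is +3, but vowel a→j is +9. Two shifts are in play — +9 for a/e/i/o/u, +3 for every other letter.
For stream: s(cons)+3=v, t(cons)+3=w, r(cons)+3=u, e(vowel)+9=n, a(vowel)+9=j, m(cons)+3=p.

vwunjp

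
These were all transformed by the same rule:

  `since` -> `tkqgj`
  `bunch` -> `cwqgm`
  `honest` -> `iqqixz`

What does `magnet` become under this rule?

In since: s→t is +1, i→k is +2, n→q is +3, c→g is +4 — the shift increases by 1 each position. Letter i (0-indexed) is shifted by i+1, so successive shifts are 1, 2, 3, ….
On magnet: m+1=n, a+2=c, g+3=j, n+4=r, e+5=j, t+6=z.

ncjrjz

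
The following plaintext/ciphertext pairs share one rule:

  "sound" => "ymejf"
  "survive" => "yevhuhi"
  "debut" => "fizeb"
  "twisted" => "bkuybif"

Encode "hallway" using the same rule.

This is an affine cipher: with a=0,…,z=25, each position x becomes (3x+22) mod 26.
Applying it to hallway: h(7)→3·7+22≡17=r; a(0)→3·0+22≡22=w; l(11)→3·11+22≡3=d; l(11)→3·11+22≡3=d; w(22)→3·22+22≡10=k; a(0)→3·0+22≡22=w; y(24)→3·24+22≡16=q (all mod 26).

rwddkwq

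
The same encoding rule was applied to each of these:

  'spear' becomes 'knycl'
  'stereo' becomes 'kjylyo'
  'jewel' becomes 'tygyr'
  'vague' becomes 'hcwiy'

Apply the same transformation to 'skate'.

kscjy

s(18)→k(10) and p(15)→n(13) fit y≡25x+2 (mod 26); the inverse of 25 mod 26 is 25. Treating letters as 0–25, the rule is x ↦ 25x + 2 (mod 26).
Applying it to skate: s(18)→25·18+2≡10=k; k(10)→25·10+2≡18=s; a(0)→25·0+2≡2=c; t(19)→25·19+2≡9=j; e(4)→25·4+2≡24=y (all mod 26).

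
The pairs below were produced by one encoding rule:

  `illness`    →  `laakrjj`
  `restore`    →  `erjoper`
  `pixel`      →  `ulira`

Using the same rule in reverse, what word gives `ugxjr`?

i(8)→l(11) and l(11)→a(0) fit y≡5x+23 (mod 26); the inverse of 5 mod 26 is 21. Each letter's alphabet position (a=0..z=25) is mapped through 5·x+23 mod 26 — an affine cipher.
Reversing it on ugxjr: u(20)→21·(20−23)≡15=p; g(6)→21·(6−23)≡7=h; x(23)→21·(23−23)≡0=a; j(9)→21·(9−23)≡18=s; r(17)→21·(17−23)≡4=e (all mod 26).

phase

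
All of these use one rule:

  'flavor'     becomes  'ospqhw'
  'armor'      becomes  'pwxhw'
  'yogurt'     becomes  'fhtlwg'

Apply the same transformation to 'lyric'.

f(5)→o(14) and l(11)→s(18) fit y≡5x+15 (mod 26); the inverse of 5 mod 26 is 21. This is an affine cipher: with a=0,…,z=25, each position x becomes (5x+15) mod 26.
For lyric: l(11)→5·11+15≡18=s; y(24)→5·24+15≡5=f; r(17)→5·17+15≡22=w; i(8)→5·8+15≡3=d; c(2)→5·2+15≡25=z (all mod 26).

sfwdz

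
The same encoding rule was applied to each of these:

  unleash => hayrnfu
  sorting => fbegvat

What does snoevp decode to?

fabric

Compare letters: u→h is +13, n→a is +13, l→y is +13 — a constant shift. Every letter moves 13 places later in the alphabet, wrapping around z→a.
Reversing it on snoevp: s−13=f, n−13=a, o−13=b, e−13=r, v−13=i, p−13=c.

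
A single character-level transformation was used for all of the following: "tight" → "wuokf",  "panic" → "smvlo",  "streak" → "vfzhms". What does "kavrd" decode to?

Shifts by position in tight: pos 0: t→w (+3), pos 1: i→u (+12), pos 2: g→o (+8), pos 3: h→k (+3), pos 4: t→f (+12) — repeating every 3. It's a Vigenère-style cipher with numeric key [3,12,8]: position i shifts by key[i mod 3].
Decoding kavrd: k−3=h, a−12=o, v−8=n, r−3=o, d−12=r.

honor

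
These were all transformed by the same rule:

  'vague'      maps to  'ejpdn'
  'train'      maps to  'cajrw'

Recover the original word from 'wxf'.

Compare letters: v→e is +9, a→j is +9, g→p is +9 — a constant shift. Each letter is shifted forward by 9 in the alphabet (a Caesar shift of +9).
Reversing it on wxf: w−9=n, x−9=o, f−9=w.

now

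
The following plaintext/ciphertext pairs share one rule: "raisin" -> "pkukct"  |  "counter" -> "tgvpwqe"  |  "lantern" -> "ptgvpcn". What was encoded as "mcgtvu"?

streak

The output letters match the input read backwards, each shifted +2: raisin reversed is nisiar. Two steps: reverse the string, then apply a Caesar shift of +2.
Reversing it on mcgtvu: shift back: m−2=k, c−2=a, g−2=e, t−2=r, v−2=t, u−2=s → kaerts; then reverse → streak.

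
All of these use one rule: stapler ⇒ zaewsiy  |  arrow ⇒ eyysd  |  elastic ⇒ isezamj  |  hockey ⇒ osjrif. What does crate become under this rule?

The shift depends on letter class: consonant s→z is +7, but vowel a→e is +4. Two shifts are in play — +4 for a/e/i/o/u, +7 for every other letter.
Applying it to crate: c(cons)+7=j, r(cons)+7=y, a(vowel)+4=e, t(cons)+7=a, e(vowel)+4=i.

jyeai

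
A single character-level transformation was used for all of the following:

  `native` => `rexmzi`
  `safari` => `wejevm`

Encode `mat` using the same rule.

Compare letters: n→r is +4, a→e is +4, t→x is +4 — a constant shift. This is a Caesar cipher with shift 4.
Applying it to mat: m+4=q, a+4=e, t+4=x.

qex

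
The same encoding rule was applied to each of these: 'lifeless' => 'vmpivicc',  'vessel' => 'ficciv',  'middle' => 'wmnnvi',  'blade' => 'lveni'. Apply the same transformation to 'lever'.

vifib

The shift depends on letter class: consonant l→v is +10, but vowel i→m is +4. Two shifts are in play — +4 for a/e/i/o/u, +10 for every other letter.
On lever: l(cons)+10=v, e(vowel)+4=i, v(cons)+10=f, e(vowel)+4=i, r(cons)+10=b.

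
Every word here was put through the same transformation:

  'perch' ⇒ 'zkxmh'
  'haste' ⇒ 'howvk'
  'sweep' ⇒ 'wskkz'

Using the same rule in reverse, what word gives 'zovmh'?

patch

p(15)→z(25) and e(4)→k(10) fit y≡25x+14 (mod 26); the inverse of 25 mod 26 is 25. This is an affine cipher: with a=0,…,z=25, each position x becomes (25x+14) mod 26.
Decoding zovmh: z(25)→25·(25−14)≡15=p; o(14)→25·(14−14)≡0=a; v(21)→25·(21−14)≡19=t; m(12)→25·(12−14)≡2=c; h(7)→25·(7−14)≡7=h (all mod 26).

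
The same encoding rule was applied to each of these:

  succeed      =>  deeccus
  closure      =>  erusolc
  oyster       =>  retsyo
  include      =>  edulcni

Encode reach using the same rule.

It's just the letters in reverse order.
Applying it to reach: reverse → hcaer.

hcaer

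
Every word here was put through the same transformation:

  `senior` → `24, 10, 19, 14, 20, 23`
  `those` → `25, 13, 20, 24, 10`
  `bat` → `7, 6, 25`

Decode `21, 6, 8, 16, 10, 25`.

s is letter #19 and maps to 24: an offset of 5. Letters become their 1-based position plus 5 (so a→6, b→7, …).
Undoing it on 21, 6, 8, 16, 10, 25: 21→(21−5)÷1=16=p, 6→(6−5)÷1=1=a, 8→(8−5)÷1=3=c, 16→(16−5)÷1=11=k, 10→(10−5)÷1=5=e, 25→(25−5)÷1=20=t.

packet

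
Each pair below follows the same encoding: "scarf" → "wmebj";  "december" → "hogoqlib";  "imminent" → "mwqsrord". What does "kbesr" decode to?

grain

Shifts by position in scarf: pos 0: s→w (+4), pos 1: c→m (+10), pos 2: a→e (+4), pos 3: r→b (+10) — repeating every 2. A repeating key of period 2 is used — shifts +4, +10 over and over.
Undoing it on kbesr: k−4=g, b−10=r, e−4=a, s−10=i, r−4=n.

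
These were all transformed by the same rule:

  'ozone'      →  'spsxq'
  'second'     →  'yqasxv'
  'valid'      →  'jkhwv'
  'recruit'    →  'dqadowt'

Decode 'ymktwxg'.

skating

Treating letters as 0–25, the rule is x ↦ 21x + 10 (mod 26).
Decoding ymktwxg: y(24)→5·(24−10)≡18=s; m(12)→5·(12−10)≡10=k; k(10)→5·(10−10)≡0=a; t(19)→5·(19−10)≡19=t; w(22)→5·(22−10)≡8=i; x(23)→5·(23−10)≡13=n; g(6)→5·(6−10)≡6=g (all mod 26).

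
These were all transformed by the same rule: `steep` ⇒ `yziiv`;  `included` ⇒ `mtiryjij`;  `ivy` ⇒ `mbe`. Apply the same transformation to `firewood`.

lmxicssj

The shift depends on letter class: consonant s→y is +6, but vowel e→i is +4. The rule splits by letter class: vowels +4, consonants +6.
For firewood: f(cons)+6=l, i(vowel)+4=m, r(cons)+6=x, e(vowel)+4=i, w(cons)+6=c, o(vowel)+4=s, o(vowel)+4=s, d(cons)+6=j.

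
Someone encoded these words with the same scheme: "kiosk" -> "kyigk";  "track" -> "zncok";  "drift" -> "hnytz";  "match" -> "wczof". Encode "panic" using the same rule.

k(10)→k(10) and i(8)→y(24) fit y≡19x+2 (mod 26); the inverse of 19 mod 26 is 11. Each letter's alphabet position (a=0..z=25) is mapped through 19·x+2 mod 26 — an affine cipher.
For panic: p(15)→19·15+2≡1=b; a(0)→19·0+2≡2=c; n(13)→19·13+2≡15=p; i(8)→19·8+2≡24=y; c(2)→19·2+2≡14=o (all mod 26).

bcpyo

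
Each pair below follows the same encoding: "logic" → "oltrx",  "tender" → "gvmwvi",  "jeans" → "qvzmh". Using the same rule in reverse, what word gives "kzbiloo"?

Each pair mirrors across the alphabet (l↔o, o↔l, g↔t): positions sum to 25. Each letter is replaced by its mirror in the alphabet: a↔z, b↔y, c↔x, and so on (the Atbash cipher).
Reversing it on kzbiloo: k↔p, z↔a, b↔y, i↔r, l↔o, o↔l, o↔l.

payroll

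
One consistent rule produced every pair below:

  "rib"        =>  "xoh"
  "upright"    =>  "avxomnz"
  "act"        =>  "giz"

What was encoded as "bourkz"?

violet

Compare letters: r→x is +6, i→o is +6, b→h is +6 — a constant shift. Every letter moves 6 places later in the alphabet, wrapping around z→a.
Decoding bourkz: b−6=v, o−6=i, u−6=o, r−6=l, k−6=e, z−6=t.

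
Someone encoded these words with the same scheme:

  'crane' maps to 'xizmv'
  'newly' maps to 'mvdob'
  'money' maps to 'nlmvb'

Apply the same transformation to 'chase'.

xszhv

Letters are reflected about the middle of the alphabet (position → 25−position): Atbash.
On chase: c↔x, h↔s, a↔z, s↔h, e↔v.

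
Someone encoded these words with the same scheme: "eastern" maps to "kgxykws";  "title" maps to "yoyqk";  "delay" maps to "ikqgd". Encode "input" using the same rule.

The shift depends on letter class: consonant s→x is +5, but vowel e→k is +6. Vowels shift forward by 6 and consonants shift forward by 5.
For input: i(vowel)+6=o, n(cons)+5=s, p(cons)+5=u, u(vowel)+6=a, t(cons)+5=y.

osuay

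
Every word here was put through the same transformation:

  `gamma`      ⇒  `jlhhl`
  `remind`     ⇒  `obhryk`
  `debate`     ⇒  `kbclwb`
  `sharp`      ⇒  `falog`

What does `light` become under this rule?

g(6)→j(9) and a(0)→l(11) fit y≡17x+11 (mod 26); the inverse of 17 mod 26 is 23. This is an affine cipher: with a=0,…,z=25, each position x becomes (17x+11) mod 26.
Applying it to light: l(11)→17·11+11≡16=q; i(8)→17·8+11≡17=r; g(6)→17·6+11≡9=j; h(7)→17·7+11≡0=a; t(19)→17·19+11≡22=w (all mod 26).

qrjaw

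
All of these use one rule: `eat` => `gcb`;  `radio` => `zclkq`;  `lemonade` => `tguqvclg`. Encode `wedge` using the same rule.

eglog

The shift depends on letter class: consonant t→b is +8, but vowel e→g is +2. Two shifts are in play — +2 for a/e/i/o/u, +8 for every other letter.
On wedge: w(cons)+8=e, e(vowel)+2=g, d(cons)+8=l, g(cons)+8=o, e(vowel)+2=g.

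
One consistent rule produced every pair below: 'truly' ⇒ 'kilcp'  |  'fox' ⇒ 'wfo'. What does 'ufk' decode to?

dot

Compare letters: t→k is +17, r→i is +17, u→l is +17 — a constant shift. Each letter is shifted forward by 17 in the alphabet (a Caesar shift of +17).
Reversing it on ufk: u−17=d, f−17=o, k−17=t.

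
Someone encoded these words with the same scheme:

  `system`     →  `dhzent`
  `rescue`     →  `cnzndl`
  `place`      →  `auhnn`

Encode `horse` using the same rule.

Shifts by position in system: pos 0: s→d (+11), pos 1: y→h (+9), pos 2: s→z (+7), pos 3: t→e (+11), pos 4: e→n (+9), pos 5: m→t (+7) — repeating every 3. It's a Vigenère-style cipher with numeric key [11,9,7]: position i shifts by key[i mod 3].
On horse: h+11=s, o+9=x, r+7=y, s+11=d, e+9=n.

sxydn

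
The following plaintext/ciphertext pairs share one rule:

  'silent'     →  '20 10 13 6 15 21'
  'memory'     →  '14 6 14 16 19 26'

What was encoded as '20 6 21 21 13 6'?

settle

s is letter #19 and maps to 20: an offset of 1. The number is (letter's place in the alphabet, a=1) + 1.
Decoding 20 6 21 21 13 6: 20→(20−1)÷1=19=s, 6→(6−1)÷1=5=e, 21→(21−1)÷1=20=t, 21→(21−1)÷1=20=t, 13→(13−1)÷1=12=l, 6→(6−1)÷1=5=e.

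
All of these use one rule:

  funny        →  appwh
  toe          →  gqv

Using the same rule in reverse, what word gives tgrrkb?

The output letters match the input read backwards, each shifted +2: funny reversed is ynnuf. Two steps: reverse the string, then apply a Caesar shift of +2.
Undoing it on tgrrkb: shift back: t−2=r, g−2=e, r−2=p, r−2=p, k−2=i, b−2=z → reppiz; then reverse → zipper.

zipper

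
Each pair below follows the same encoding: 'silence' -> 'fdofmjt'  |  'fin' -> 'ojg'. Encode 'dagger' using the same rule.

Two steps: reverse the string, then apply a Caesar shift of +1.
For dagger: reverse → reggad; then shift: r+1=s, e+1=f, g+1=h, g+1=h, a+1=b, d+1=e.

sfhhbe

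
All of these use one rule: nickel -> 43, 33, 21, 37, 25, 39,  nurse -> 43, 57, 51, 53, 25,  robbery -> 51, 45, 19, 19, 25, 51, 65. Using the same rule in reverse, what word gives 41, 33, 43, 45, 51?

n(#14)→43 and i(#9)→33: differences scale by 2, so n = 2·pos + 15. With a=1..z=26, the number is 2·pos + 15.
Undoing it on 41, 33, 43, 45, 51: 41→(41−15)÷2=13=m, 33→(33−15)÷2=9=i, 43→(43−15)÷2=14=n, 45→(45−15)÷2=15=o, 51→(51−15)÷2=18=r.

minor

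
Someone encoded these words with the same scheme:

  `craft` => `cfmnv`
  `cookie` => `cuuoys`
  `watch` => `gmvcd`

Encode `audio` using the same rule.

Each letter's alphabet position (a=0..z=25) is mapped through 21·x+12 mod 26 — an affine cipher.
For audio: a(0)→21·0+12≡12=m; u(20)→21·20+12≡16=q; d(3)→21·3+12≡23=x; i(8)→21·8+12≡24=y; o(14)→21·14+12≡20=u (all mod 26).

mqxyu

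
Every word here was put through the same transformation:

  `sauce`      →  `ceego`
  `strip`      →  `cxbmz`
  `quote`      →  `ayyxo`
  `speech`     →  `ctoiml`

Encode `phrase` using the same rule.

zlbeci

Shifts by position in sauce: pos 0: s→c (+10), pos 1: a→e (+4), pos 2: u→e (+10), pos 3: c→g (+4) — repeating every 2. A repeating key of period 2 is used — shifts +10, +4 over and over.
On phrase: p+10=z, h+4=l, r+10=b, a+4=e, s+10=c, e+4=i.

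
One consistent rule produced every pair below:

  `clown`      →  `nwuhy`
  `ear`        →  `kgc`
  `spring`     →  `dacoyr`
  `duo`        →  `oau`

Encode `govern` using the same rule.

rugkcy

Two shifts are in play — +6 for a/e/i/o/u, +11 for every other letter.
Applying it to govern: g(cons)+11=r, o(vowel)+6=u, v(cons)+11=g, e(vowel)+6=k, r(cons)+11=c, n(cons)+11=y.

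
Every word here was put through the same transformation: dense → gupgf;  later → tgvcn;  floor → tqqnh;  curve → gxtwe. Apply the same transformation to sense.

gupgu

The output letters match the input read backwards, each shifted +2: dense reversed is esned. The word is reversed, then every letter is shifted forward by 2.
For sense: reverse → esnes; then shift: e+2=g, s+2=u, n+2=p, e+2=g, s+2=u.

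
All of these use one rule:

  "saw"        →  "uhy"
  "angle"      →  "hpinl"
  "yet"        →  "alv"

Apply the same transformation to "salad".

uhnhf

The shift depends on letter class: consonant s→u is +2, but vowel a→h is +7. Two shifts are in play — +7 for a/e/i/o/u, +2 for every other letter.
On salad: s(cons)+2=u, a(vowel)+7=h, l(cons)+2=n, a(vowel)+7=h, d(cons)+2=f.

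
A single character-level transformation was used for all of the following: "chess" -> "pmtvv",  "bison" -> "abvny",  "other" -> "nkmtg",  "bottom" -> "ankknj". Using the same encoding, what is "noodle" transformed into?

ynneut

c(2)→p(15) and h(7)→m(12) fit y≡15x+11 (mod 26); the inverse of 15 mod 26 is 7. Treating letters as 0–25, the rule is x ↦ 15x + 11 (mod 26).
Applying it to noodle: n(13)→15·13+11≡24=y; o(14)→15·14+11≡13=n; o(14)→15·14+11≡13=n; d(3)→15·3+11≡4=e; l(11)→15·11+11≡20=u; e(4)→15·4+11≡19=t (all mod 26).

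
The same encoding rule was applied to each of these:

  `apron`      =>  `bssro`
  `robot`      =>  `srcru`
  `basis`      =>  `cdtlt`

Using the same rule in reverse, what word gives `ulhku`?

It's a Vigenère-style cipher with numeric key [1,3]: position i shifts by key[i mod 2].
Undoing it on ulhku: u−1=t, l−3=i, h−1=g, k−3=h, u−1=t.

tight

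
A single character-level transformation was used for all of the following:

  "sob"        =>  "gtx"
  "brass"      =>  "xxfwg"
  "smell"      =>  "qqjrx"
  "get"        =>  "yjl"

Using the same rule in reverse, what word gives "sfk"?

The output letters match the input read backwards, each shifted +5: sob reversed is bos. Two steps: reverse the string, then apply a Caesar shift of +5.
Decoding sfk: shift back: s−5=n, f−5=a, k−5=f → naf; then reverse → fan.

fan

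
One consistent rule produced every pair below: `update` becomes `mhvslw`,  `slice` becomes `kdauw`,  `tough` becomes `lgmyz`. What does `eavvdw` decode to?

middle

Every letter moves 18 places later in the alphabet, wrapping around z→a.
Decoding eavvdw: e−18=m, a−18=i, v−18=d, v−18=d, d−18=l, w−18=e.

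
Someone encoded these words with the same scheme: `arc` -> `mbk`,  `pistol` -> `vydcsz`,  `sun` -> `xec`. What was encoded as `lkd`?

tab

The output letters match the input read backwards, each shifted +10: arc reversed is cra. The word is reversed, then every letter is shifted forward by 10.
Decoding lkd: shift back: l−10=b, k−10=a, d−10=t → bat; then reverse → tab.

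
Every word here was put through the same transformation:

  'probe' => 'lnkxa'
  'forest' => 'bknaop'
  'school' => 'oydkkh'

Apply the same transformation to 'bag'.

xwc

Every letter moves 22 places later in the alphabet, wrapping around z→a.
On bag: b+22=x, a+22=w, g+22=c.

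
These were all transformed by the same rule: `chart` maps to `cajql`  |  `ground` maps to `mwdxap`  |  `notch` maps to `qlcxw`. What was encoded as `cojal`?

The output letters match the input read backwards, each shifted +9: chart reversed is trahc. Read the word backwards and shift each letter +9.
Undoing it on cojal: shift back: c−9=t, o−9=f, j−9=a, a−9=r, l−9=c → tfarc; then reverse → craft.

craft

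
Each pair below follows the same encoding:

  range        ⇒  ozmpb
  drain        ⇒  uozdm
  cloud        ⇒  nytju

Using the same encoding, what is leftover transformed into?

ybictqbo

r(17)→o(14) and a(0)→z(25) fit y≡7x+25 (mod 26); the inverse of 7 mod 26 is 15. This is an affine cipher: with a=0,…,z=25, each position x becomes (7x+25) mod 26.
For leftover: l(11)→7·11+25≡24=y; e(4)→7·4+25≡1=b; f(5)→7·5+25≡8=i; t(19)→7·19+25≡2=c; o(14)→7·14+25≡19=t; v(21)→7·21+25≡16=q; e(4)→7·4+25≡1=b; r(17)→7·17+25≡14=o (all mod 26).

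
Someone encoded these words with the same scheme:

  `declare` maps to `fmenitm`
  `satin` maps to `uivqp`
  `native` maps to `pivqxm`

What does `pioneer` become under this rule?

rqwpmmt

The shift depends on letter class: consonant d→f is +2, but vowel e→m is +8. Two shifts are in play — +8 for a/e/i/o/u, +2 for every other letter.
Applying it to pioneer: p(cons)+2=r, i(vowel)+8=q, o(vowel)+8=w, n(cons)+2=p, e(vowel)+8=m, e(vowel)+8=m, r(cons)+2=t.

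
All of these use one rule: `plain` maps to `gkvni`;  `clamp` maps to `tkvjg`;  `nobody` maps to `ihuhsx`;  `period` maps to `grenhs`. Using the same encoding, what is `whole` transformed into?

p(15)→g(6) and l(11)→k(10) fit y≡25x+21 (mod 26); the inverse of 25 mod 26 is 25. Each letter's alphabet position (a=0..z=25) is mapped through 25·x+21 mod 26 — an affine cipher.
Applying it to whole: w(22)→25·22+21≡25=z; h(7)→25·7+21≡14=o; o(14)→25·14+21≡7=h; l(11)→25·11+21≡10=k; e(4)→25·4+21≡17=r (all mod 26).

zohkr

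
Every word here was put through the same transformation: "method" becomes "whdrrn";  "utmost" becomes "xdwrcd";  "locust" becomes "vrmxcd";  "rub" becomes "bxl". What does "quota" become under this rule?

The shift depends on letter class: consonant m→w is +10, but vowel e→h is +3. The rule splits by letter class: vowels +3, consonants +10.
On quota: q(cons)+10=a, u(vowel)+3=x, o(vowel)+3=r, t(cons)+10=d, a(vowel)+3=d.

axrdd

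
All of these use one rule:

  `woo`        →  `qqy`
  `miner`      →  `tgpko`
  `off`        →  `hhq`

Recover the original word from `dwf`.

The output letters match the input read backwards, each shifted +2: woo reversed is oow. Two steps: reverse the string, then apply a Caesar shift of +2.
Undoing it on dwf: shift back: d−2=b, w−2=u, f−2=d → bud; then reverse → dub.

dub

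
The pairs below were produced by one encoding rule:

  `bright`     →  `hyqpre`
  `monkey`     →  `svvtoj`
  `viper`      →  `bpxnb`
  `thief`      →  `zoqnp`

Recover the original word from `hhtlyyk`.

In bright: b→h is +6, r→y is +7, i→q is +8, g→p is +9 — the shift increases by 1 each position. The shift increases by 1 at each position, starting from +6: 6, 7, 8, ….
Decoding hhtlyyk: h−6=b, h−7=a, t−8=l, l−9=c, y−10=o, y−11=n, k−12=y.

balcony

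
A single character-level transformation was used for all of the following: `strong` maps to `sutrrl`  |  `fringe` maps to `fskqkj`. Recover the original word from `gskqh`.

Each letter shifts forward by its position index (0, 1, 2, …) — the shift grows by one for each successive letter.
Reversing it on gskqh: g−0=g, s−1=r, k−2=i, q−3=n, h−4=d.

grind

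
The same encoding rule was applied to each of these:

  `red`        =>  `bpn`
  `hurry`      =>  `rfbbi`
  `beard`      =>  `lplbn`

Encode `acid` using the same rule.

The shift depends on letter class: consonant r→b is +10, but vowel e→p is +11. Vowels shift forward by 11 and consonants shift forward by 10.
Applying it to acid: a(vowel)+11=l, c(cons)+10=m, i(vowel)+11=t, d(cons)+10=n.

lmtn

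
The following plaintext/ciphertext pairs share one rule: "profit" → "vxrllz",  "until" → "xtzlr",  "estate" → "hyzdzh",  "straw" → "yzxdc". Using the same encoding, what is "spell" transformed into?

yvhrr

The shift depends on letter class: consonant p→v is +6, but vowel o→r is +3. The rule splits by letter class: vowels +3, consonants +6.
Applying it to spell: s(cons)+6=y, p(cons)+6=v, e(vowel)+3=h, l(cons)+6=r, l(cons)+6=r.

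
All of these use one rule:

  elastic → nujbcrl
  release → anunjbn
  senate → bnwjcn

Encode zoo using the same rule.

ixx

Compare letters: e→n is +9, l→u is +9, a→j is +9 — a constant shift. It's a constant shift of +9 (ROT9).
On zoo: z+9=i, o+9=x, o+9=x.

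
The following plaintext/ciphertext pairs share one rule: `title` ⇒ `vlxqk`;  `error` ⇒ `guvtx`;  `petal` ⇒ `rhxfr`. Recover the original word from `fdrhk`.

Each letter shifts forward by (position + 2), i.e. 2, 3, 4, … — the shift grows by one for each successive letter.
Reversing it on fdrhk: f−2=d, d−3=a, r−4=n, h−5=c, k−6=e.

dance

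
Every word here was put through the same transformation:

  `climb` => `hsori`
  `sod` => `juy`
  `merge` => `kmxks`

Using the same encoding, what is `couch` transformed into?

niaui

The word is reversed, then every letter is shifted forward by 6.
On couch: reverse → hcuoc; then shift: h+6=n, c+6=i, u+6=a, o+6=u, c+6=i.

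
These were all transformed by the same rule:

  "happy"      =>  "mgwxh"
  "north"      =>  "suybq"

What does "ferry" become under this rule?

kkyzh

In happy: h→m is +5, a→g is +6, p→w is +7, p→x is +8 — the shift increases by 1 each position. Letter i (0-indexed) is shifted by i+5, so successive shifts are 5, 6, 7, ….
For ferry: f+5=k, e+6=k, r+7=y, r+8=z, y+9=h.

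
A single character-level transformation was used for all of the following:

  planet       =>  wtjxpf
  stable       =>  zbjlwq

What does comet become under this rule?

jwvoe

Letter i (0-indexed) is shifted by i+7, so successive shifts are 7, 8, 9, ….
On comet: c+7=j, o+8=w, m+9=v, e+10=o, t+11=e.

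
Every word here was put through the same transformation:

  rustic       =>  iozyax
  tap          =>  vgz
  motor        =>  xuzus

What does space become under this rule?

The word is reversed, then every letter is shifted forward by 6.
On space: reverse → ecaps; then shift: e+6=k, c+6=i, a+6=g, p+6=v, s+6=y.

kigvy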